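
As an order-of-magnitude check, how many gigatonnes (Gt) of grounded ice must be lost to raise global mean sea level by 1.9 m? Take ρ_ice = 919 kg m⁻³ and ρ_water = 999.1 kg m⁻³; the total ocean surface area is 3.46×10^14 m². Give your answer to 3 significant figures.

Required water volume = Δh × A = 1.9 m × 3.46×10^14 m² = 6.574×10^14 m³.
ρ_w = 999.1 kg m⁻³, so the mass of water = 6.574×10^14 m³ × 999.1 kg m⁻³ = 6.568×10^17 kg = 6.57×10^5 Gt (and the same mass of ice, by conservation).

≈ 6.57×10^5 Gt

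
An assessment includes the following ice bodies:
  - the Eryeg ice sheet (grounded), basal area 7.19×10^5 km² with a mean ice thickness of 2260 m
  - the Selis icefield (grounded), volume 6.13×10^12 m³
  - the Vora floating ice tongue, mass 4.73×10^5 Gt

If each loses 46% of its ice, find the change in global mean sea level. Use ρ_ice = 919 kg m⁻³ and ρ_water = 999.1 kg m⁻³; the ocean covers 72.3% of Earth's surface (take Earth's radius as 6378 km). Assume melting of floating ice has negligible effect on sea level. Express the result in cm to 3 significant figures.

≈ 187 cm

Eryeg: ice volume = 7.19×10^5 km² × 2260 m = 1.625×10^6 km³; 0.46 × 1.625×10^6 × (919/999.1) = 6.875×10^5 km³ of water.
Selis: 0.46 × 6.13×10^12 m³ × (919/999.1) = 2.594×10^12 m³ of water.
The Vora floating ice tongue is floating and already displaces its own weight of water, so its melt adds essentially nothing to sea level.
Total added water ≈ 6.901×10^14 m³ over 3.70×10^14 m² → Δh = 1.87 m = 187 cm.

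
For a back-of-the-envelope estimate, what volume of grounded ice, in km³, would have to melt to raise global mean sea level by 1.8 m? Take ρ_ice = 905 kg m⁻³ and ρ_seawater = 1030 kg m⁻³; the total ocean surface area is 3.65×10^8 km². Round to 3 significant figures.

≈ 7.48×10^5 km³

Required water volume = Δh × A = 1.8 m × 3.65×10^14 m² = 6.570×10^14 m³ = 6.570×10^5 km³.
Ice volume = water volume × ρ_w/ρ_ice = 6.570×10^5 × 1030/905 = 7.48×10^5 km³.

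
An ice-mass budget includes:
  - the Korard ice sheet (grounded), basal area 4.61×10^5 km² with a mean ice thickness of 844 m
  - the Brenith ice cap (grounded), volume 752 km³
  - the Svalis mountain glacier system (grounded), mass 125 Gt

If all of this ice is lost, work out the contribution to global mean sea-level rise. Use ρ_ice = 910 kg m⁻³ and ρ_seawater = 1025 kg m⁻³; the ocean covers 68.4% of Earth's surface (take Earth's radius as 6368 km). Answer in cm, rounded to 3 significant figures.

Korard: ice volume = 4.61×10^5 km² × 844 m = 3.891×10^5 km³; 3.891×10^5 × (910/1025) = 3.454×10^5 km³ of water.
Brenith: 752 km³ × (910/1025) = 667.6 km³ of water.
Svalis: 125 Gt = 1.250×10^14 kg; dividing by ρ_w = 1025 kg m⁻³ gives 1.220×10^11 m³ of water.
Total added water ≈ 3.462×10^14 m³ over 3.49×10^14 m² → Δh = 0.993 m = 99.3 cm.

≈ 99.3 cm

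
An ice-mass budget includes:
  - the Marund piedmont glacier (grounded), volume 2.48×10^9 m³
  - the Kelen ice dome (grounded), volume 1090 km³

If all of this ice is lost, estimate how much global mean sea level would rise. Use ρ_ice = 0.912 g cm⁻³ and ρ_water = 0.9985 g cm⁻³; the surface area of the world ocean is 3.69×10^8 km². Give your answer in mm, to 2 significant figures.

Marund: 2.48×10^9 m³ × (912/998.5) = 2.265×10^9 m³ of water.
Kelen: 1090 km³ × (912/998.5) = 995.6 km³ of water.
Total added water ≈ 9.978×10^11 m³ over 3.69×10^14 m² → Δh = 2.70×10^-3 m = 2.7 mm.

≈ 2.7 mm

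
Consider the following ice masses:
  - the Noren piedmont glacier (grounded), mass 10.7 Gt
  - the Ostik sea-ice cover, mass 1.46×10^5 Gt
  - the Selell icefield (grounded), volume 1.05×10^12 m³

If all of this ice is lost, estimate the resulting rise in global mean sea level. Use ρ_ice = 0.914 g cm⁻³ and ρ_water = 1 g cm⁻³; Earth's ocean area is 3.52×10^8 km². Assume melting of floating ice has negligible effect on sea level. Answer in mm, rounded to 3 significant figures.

≈ 2.76 mm

Noren: 10.7 Gt = 1.070×10^13 kg; dividing by ρ_w = 1 g cm⁻³ = 1000 kg m⁻³ gives 1.070×10^10 m³ of water.
The Ostik sea-ice cover is floating and already displaces its own weight of water, so its melt adds essentially nothing to sea level.
Selell: 1.05×10^12 m³ × (914/1000) = 9.597×10^11 m³ of water.
Total added water ≈ 9.704×10^11 m³ over 3.52×10^14 m² → Δh = 2.76×10^-3 m = 2.76 mm.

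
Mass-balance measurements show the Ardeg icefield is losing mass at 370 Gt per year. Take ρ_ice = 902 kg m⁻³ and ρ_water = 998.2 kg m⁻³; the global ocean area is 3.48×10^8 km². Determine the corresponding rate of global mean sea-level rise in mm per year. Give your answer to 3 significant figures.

ρ_w = 998.2 kg m⁻³. Annual water volume added = 370 Gt / ρ_w = 3.700×10^14 kg / 998.2 kg m⁻³ = 3.707×10^11 m³.
Δh per year = 3.707×10^11 / 3.48×10^14 = 1.07×10^-3 m = 1.07 mm.

≈ 1.07 mm/yr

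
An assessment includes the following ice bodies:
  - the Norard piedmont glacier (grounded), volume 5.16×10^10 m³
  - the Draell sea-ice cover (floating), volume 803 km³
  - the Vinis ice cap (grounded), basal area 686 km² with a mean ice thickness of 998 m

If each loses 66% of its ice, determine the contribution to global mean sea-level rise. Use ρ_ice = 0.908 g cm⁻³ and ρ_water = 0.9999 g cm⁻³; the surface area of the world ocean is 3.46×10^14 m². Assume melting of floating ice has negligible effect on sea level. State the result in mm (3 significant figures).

Norard: 0.66 × 5.16×10^10 m³ × (908/999.9) = 3.093×10^10 m³ of water.
The Draell sea-ice cover is floating and already displaces its own weight of water, so its melt adds essentially nothing to sea level.
Vinis: ice volume = 686 km² × 998 m = 684.6 km³; 0.66 × 684.6 × (908/999.9) = 410.3 km³ of water.
Total added water ≈ 4.413×10^11 m³ over 3.46×10^14 m² → Δh = 1.28×10^-3 m = 1.28 mm.

≈ 1.28 mm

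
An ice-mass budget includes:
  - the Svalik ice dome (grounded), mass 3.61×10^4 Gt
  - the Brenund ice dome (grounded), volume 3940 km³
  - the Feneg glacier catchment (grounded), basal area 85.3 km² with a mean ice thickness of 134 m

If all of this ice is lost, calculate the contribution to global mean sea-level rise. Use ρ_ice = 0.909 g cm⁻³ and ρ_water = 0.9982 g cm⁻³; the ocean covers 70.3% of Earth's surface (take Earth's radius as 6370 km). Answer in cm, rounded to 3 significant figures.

Svalik: 3.61×10^4 Gt = 3.610×10^16 kg; dividing by ρ_w = 0.9982 g cm⁻³ = 998.2 kg m⁻³ gives 3.617×10^13 m³ of water.
Brenund: 3940 km³ × (909/998.2) = 3588 km³ of water.
Feneg: ice volume = 85.3 km² × 134 m = 11.43 km³; 11.43 × (909/998.2) = 10.41 km³ of water.
Total added water ≈ 3.976×10^13 m³ over 3.58×10^14 m² → Δh = 0.111 m = 11.1 cm.

≈ 11.1 cm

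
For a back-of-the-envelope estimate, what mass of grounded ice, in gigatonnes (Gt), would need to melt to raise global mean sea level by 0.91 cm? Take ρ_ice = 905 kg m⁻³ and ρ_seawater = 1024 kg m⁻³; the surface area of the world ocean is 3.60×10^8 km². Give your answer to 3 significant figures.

≈ 3350 Gt

Required water volume = Δh × A = 0.0091 m × 3.60×10^14 m² = 3.276×10^12 m³.
ρ_w = 1024 kg m⁻³, so the mass of water = 3.276×10^12 m³ × 1024 kg m⁻³ = 3.355×10^15 kg = 3350 Gt (and the same mass of ice, by conservation).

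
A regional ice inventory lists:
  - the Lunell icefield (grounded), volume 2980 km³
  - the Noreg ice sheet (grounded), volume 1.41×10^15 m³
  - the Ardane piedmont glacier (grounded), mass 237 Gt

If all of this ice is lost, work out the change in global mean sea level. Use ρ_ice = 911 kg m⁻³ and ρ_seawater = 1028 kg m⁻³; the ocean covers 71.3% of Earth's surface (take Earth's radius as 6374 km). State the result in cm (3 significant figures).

≈ 344 cm

Lunell: 2980 km³ × (911/1028) = 2641 km³ of water.
Noreg: 1.41×10^15 m³ × (911/1028) = 1.250×10^15 m³ of water.
Ardane: 237 Gt = 2.370×10^14 kg; dividing by ρ_w = 1028 kg m⁻³ gives 2.305×10^11 m³ of water.
Total added water ≈ 1.252×10^15 m³ over 3.64×10^14 m² → Δh = 3.44 m = 344 cm.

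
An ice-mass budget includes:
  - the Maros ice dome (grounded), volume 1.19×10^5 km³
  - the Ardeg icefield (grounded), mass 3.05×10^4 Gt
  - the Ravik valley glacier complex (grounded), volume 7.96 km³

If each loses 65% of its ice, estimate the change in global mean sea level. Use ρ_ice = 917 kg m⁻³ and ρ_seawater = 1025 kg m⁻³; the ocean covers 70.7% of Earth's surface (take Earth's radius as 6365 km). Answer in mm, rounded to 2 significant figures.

Maros: 0.65 × 1.19×10^5 km³ × (917/1025) = 6.920×10^4 km³ of water.
Ardeg: 0.65 × 3.05×10^4 Gt = 1.982×10^16 kg; dividing by ρ_w = 1025 kg m⁻³ gives 1.934×10^13 m³ of water.
Ravik: 0.65 × 7.96 km³ × (917/1025) = 4.629 km³ of water.
Total added water ≈ 8.855×10^13 m³ over 3.60×10^14 m² → Δh = 0.246 m = 250 mm.

≈ 250 mm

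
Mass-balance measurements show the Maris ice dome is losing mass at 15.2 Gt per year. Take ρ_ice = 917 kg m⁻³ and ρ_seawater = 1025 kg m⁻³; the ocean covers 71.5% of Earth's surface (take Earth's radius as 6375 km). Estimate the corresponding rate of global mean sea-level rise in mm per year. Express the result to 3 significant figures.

ρ_w = 1025 kg m⁻³. Annual water volume added = 15.2 Gt / ρ_w = 1.520×10^13 kg / 1025 kg m⁻³ = 1.483×10^10 m³.
Δh per year = 1.483×10^10 / 3.65×10^14 = 4.06×10^-5 m = 0.0406 mm.

≈ 0.0406 mm/yr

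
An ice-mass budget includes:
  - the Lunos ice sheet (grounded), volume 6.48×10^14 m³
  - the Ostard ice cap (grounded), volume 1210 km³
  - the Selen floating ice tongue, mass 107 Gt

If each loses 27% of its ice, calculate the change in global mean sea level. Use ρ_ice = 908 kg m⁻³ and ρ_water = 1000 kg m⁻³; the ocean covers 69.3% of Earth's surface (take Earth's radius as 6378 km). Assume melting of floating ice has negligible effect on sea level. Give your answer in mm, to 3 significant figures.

Lunos: 0.27 × 6.48×10^14 m³ × (908/1000) = 1.589×10^14 m³ of water.
Ostard: 0.27 × 1210 km³ × (908/1000) = 296.6 km³ of water.
The Selen floating ice tongue is floating and already displaces its own weight of water, so its melt adds essentially nothing to sea level.
Total added water ≈ 1.592×10^14 m³ over 3.54×10^14 m² → Δh = 0.449 m = 449 mm.

≈ 449 mm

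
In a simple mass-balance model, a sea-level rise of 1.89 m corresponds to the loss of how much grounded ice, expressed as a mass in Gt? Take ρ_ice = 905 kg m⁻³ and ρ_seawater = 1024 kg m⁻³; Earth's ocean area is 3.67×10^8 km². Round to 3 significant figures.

Required water volume = Δh × A = 1.89 m × 3.67×10^14 m² = 6.936×10^14 m³.
ρ_w = 1024 kg m⁻³, so the mass of water = 6.936×10^14 m³ × 1024 kg m⁻³ = 7.103×10^17 kg = 7.10×10^5 Gt (and the same mass of ice, by conservation).

≈ 7.10×10^5 Gt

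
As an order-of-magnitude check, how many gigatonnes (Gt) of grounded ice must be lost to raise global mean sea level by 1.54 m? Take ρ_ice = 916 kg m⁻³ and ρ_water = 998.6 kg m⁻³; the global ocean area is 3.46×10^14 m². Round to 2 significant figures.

≈ 5.3×10^5 Gt

Required water volume = Δh × A = 1.54 m × 3.46×10^14 m² = 5.328×10^14 m³.
ρ_w = 998.6 kg m⁻³, so the mass of water = 5.328×10^14 m³ × 998.6 kg m⁻³ = 5.321×10^17 kg = 5.3×10^5 Gt (and the same mass of ice, by conservation).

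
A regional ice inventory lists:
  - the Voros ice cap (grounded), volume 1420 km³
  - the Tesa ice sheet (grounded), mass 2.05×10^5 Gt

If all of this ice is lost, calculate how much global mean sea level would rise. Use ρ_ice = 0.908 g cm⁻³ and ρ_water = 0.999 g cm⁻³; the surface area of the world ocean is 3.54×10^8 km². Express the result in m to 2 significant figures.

Voros: 1420 km³ × (908/999) = 1291 km³ of water.
Tesa: 2.05×10^5 Gt = 2.050×10^17 kg; dividing by ρ_w = 0.999 g cm⁻³ = 999 kg m⁻³ gives 2.052×10^14 m³ of water.
Total added water ≈ 2.065×10^14 m³ over 3.54×10^14 m² → Δh = 0.583 m.

≈ 0.58 m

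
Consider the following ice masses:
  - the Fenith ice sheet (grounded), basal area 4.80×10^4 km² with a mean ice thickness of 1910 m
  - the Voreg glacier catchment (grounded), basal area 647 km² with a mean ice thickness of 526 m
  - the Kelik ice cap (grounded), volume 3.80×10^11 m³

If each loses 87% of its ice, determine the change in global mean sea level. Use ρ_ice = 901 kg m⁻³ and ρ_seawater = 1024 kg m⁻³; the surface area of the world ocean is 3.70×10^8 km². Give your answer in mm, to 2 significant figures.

≈ 190 mm

Fenith: ice volume = 4.80×10^4 km² × 1910 m = 9.168×10^4 km³; 0.87 × 9.168×10^4 × (901/1024) = 7.018×10^4 km³ of water.
Voreg: ice volume = 647 km² × 526 m = 340.3 km³; 0.87 × 340.3 × (901/1024) = 260.5 km³ of water.
Kelik: 0.87 × 3.80×10^11 m³ × (901/1024) = 2.909×10^11 m³ of water.
Total added water ≈ 7.073×10^13 m³ over 3.70×10^14 m² → Δh = 0.191 m = 190 mm.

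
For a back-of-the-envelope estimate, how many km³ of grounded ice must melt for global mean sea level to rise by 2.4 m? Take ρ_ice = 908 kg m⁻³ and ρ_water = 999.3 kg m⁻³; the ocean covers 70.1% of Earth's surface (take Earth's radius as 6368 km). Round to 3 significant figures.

Required water volume = Δh × A = 2.4 m × 3.57×10^14 m² = 8.573×10^14 m³ = 8.573×10^5 km³.
Ice volume = water volume × ρ_w/ρ_ice = 8.573×10^5 × 999.3/908 = 9.44×10^5 km³.

≈ 9.44×10^5 km³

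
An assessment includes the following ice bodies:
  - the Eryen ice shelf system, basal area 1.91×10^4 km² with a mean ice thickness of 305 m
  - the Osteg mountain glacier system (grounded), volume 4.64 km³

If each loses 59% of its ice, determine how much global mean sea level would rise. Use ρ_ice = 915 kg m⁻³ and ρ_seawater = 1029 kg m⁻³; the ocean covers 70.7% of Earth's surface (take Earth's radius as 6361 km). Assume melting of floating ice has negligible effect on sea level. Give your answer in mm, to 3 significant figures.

≈ 6.77×10^-3 mm

The Eryen ice shelf system is floating and already displaces its own weight of water, so its melt adds essentially nothing to sea level.
Osteg: 0.59 × 4.64 km³ × (915/1029) = 2.434 km³ of water.
Total added water ≈ 2.434×10^9 m³ over 3.59×10^14 m² → Δh = 6.77×10^-6 m = 6.77×10^-3 mm.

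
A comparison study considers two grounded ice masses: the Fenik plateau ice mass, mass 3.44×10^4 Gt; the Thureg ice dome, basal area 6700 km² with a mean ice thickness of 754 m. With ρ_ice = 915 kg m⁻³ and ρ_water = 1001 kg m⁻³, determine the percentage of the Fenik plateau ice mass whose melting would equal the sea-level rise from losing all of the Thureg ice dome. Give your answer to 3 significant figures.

Equal sea-level rise means equal mass of meltwater, i.e. equal mass of ice lost.
Ice mass of Thureg: 4.622×10^15 kg; ice mass of Fenik: 3.440×10^16 kg.
Fraction required = 4.622×10^15 / 3.440×10^16 = 0.134 → 13.4 %.

≈ 13.4 %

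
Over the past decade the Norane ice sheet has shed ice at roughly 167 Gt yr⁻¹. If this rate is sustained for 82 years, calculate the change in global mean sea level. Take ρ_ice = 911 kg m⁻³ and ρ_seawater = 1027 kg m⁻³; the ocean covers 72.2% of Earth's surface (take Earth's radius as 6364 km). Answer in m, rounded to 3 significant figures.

Total mass lost = 167 Gt/yr × 82 yr = 1.369×10^4 Gt = 1.369×10^16 kg.
ρ_w = 1027 kg m⁻³, so water volume = 1.369×10^16 / 1027 = 1.333×10^13 m³.
Δh = 1.333×10^13 / 3.67×10^14 = 0.0363 m.

≈ 0.0363 m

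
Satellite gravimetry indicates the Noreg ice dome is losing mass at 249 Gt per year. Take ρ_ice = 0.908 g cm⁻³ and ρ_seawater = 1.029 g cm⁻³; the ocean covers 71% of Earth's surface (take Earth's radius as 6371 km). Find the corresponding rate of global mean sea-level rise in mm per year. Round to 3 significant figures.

≈ 0.668 mm/yr

ρ_w = 1.029 g cm⁻³ = 1029 kg m⁻³. Annual water volume added = 249 Gt / ρ_w = 2.490×10^14 kg / 1029 kg m⁻³ = 2.420×10^11 m³.
Δh per year = 2.420×10^11 / 3.62×10^14 = 6.68×10^-4 m = 0.668 mm.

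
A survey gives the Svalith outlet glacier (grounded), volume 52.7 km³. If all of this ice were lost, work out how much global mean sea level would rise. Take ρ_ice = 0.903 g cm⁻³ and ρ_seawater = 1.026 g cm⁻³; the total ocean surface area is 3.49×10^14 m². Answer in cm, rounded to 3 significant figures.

≈ 0.0133 cm

Svalith: 52.7 km³ × (903/1026) = 46.38 km³ of water.
Spread over 3.49×10^14 m² of ocean, Δh = 4.638×10^10 / 3.49×10^14 = 1.33×10^-4 m = 0.0133 cm.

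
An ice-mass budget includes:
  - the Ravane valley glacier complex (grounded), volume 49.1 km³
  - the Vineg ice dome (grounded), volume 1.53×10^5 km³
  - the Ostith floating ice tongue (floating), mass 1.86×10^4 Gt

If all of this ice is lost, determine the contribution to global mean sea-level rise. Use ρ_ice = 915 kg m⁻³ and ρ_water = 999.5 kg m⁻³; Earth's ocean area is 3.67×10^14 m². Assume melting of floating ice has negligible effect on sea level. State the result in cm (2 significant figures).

≈ 38 cm

Ravane: 49.1 km³ × (915/999.5) = 44.95 km³ of water.
Vineg: 1.53×10^5 km³ × (915/999.5) = 1.401×10^5 km³ of water.
The Ostith floating ice tongue is floating and already displaces its own weight of water, so its melt adds essentially nothing to sea level.
Total added water ≈ 1.401×10^14 m³ over 3.67×10^14 m² → Δh = 0.382 m = 38 cm.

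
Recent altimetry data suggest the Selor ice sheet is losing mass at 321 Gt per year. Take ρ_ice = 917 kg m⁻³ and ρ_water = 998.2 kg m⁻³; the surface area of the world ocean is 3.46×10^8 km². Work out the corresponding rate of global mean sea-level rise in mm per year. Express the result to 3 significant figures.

≈ 0.929 mm/yr

ρ_w = 998.2 kg m⁻³. Annual water volume added = 321 Gt / ρ_w = 3.210×10^14 kg / 998.2 kg m⁻³ = 3.216×10^11 m³.
Δh per year = 3.216×10^11 / 3.46×10^14 = 9.29×10^-4 m = 0.929 mm.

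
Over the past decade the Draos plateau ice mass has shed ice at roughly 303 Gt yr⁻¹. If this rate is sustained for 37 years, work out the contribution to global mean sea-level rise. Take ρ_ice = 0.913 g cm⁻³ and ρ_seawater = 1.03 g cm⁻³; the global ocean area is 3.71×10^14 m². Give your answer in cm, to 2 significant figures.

≈ 2.9 cm

Total mass lost = 303 Gt/yr × 37 yr = 1.121×10^4 Gt = 1.121×10^16 kg.
ρ_w = 1.03 g cm⁻³ = 1030 kg m⁻³, so water volume = 1.121×10^16 / 1030 = 1.088×10^13 m³.
Δh = 1.088×10^13 / 3.71×10^14 = 0.0293 m = 2.9 cm.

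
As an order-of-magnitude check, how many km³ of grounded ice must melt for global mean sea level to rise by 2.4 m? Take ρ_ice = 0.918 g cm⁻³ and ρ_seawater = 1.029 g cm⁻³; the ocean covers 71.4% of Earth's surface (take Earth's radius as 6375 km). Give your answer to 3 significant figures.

Required water volume = Δh × A = 2.4 m × 3.65×10^14 m² = 8.751×10^14 m³ = 8.751×10^5 km³.
Ice volume = water volume × ρ_w/ρ_ice = 8.751×10^5 × 1029/918 = 9.81×10^5 km³.

≈ 9.81×10^5 km³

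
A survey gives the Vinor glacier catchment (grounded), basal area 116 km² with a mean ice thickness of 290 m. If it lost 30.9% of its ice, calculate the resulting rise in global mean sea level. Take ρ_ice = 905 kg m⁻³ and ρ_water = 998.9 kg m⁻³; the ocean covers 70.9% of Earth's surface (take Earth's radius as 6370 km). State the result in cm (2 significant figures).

≈ 2.6×10^-3 cm

Vinor: ice volume = 116 km² × 290 m = 33.64 km³; 0.309 × 33.64 × (905/998.9) = 9.418 km³ of water.
Spread over 3.62×10^14 m² of ocean, Δh = 9.418×10^9 / 3.62×10^14 = 2.60×10^-5 m = 2.6×10^-3 cm.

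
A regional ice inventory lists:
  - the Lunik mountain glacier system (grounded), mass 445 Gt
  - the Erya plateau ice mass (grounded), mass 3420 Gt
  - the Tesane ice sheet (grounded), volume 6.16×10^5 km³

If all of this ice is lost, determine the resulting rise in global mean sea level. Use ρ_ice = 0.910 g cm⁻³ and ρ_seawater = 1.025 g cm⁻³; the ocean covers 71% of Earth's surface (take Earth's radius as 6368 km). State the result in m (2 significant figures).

≈ 1.5 m

Lunik: 445 Gt = 4.450×10^14 kg; dividing by ρ_w = 1.025 g cm⁻³ = 1025 kg m⁻³ gives 4.341×10^11 m³ of water.
Erya: 3420 Gt = 3.420×10^15 kg; dividing by ρ_w = 1025 kg m⁻³ gives 3.337×10^12 m³ of water.
Tesane: 6.16×10^5 km³ × (910/1025) = 5.469×10^5 km³ of water.
Total added water ≈ 5.507×10^14 m³ over 3.62×10^14 m² → Δh = 1.52 m.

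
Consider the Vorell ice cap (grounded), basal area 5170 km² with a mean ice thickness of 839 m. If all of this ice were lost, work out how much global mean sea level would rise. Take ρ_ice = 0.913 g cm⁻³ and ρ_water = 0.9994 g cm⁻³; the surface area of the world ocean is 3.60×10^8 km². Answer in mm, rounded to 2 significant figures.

Vorell: ice volume = 5170 km² × 839 m = 4338 km³; 4338 × (913/999.4) = 3963 km³ of water.
Spread over 3.60×10^14 m² of ocean, Δh = 3.963×10^12 / 3.60×10^14 = 0.0110 m = 11 mm.

≈ 11 mm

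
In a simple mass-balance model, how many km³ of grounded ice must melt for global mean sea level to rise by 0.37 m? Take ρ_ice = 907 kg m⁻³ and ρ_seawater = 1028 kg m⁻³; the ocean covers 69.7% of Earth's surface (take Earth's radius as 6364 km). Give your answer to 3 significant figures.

Required water volume = Δh × A = 0.37 m × 3.55×10^14 m² = 1.313×10^14 m³ = 1.313×10^5 km³.
Ice volume = water volume × ρ_w/ρ_ice = 1.313×10^5 × 1028/907 = 1.49×10^5 km³.

≈ 1.49×10^5 km³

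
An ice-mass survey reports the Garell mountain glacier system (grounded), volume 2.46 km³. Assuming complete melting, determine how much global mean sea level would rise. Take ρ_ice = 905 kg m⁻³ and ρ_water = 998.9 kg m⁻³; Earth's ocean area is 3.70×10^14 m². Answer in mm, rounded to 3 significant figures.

≈ 6.02×10^-3 mm

Garell: 2.46 km³ × (905/998.9) = 2.229 km³ of water.
Spread over 3.70×10^14 m² of ocean, Δh = 2.229×10^9 / 3.70×10^14 = 6.02×10^-6 m = 6.02×10^-3 mm.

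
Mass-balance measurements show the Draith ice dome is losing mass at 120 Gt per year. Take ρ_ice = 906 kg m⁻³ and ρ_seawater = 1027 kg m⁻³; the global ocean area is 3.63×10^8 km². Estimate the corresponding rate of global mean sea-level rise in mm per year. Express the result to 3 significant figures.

≈ 0.322 mm/yr

ρ_w = 1027 kg m⁻³. Annual water volume added = 120 Gt / ρ_w = 1.200×10^14 kg / 1027 kg m⁻³ = 1.168×10^11 m³.
Δh per year = 1.168×10^11 / 3.63×10^14 = 3.22×10^-4 m = 0.322 mm.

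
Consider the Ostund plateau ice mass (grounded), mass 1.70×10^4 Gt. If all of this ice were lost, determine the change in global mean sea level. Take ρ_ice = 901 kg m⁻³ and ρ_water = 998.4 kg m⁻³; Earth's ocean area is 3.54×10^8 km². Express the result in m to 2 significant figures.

Ostund: 1.70×10^4 Gt = 1.700×10^16 kg; dividing by ρ_w = 998.4 kg m⁻³ gives 1.703×10^13 m³ of water.
Spread over 3.54×10^14 m² of ocean, Δh = 1.703×10^13 / 3.54×10^14 = 0.0481 m.

≈ 0.048 m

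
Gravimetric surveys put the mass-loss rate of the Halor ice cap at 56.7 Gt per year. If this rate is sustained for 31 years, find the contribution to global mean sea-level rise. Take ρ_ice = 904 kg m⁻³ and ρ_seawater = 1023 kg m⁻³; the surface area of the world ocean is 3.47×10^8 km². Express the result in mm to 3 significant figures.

Total mass lost = 56.7 Gt/yr × 31 yr = 1758 Gt = 1.758×10^15 kg.
ρ_w = 1023 kg m⁻³, so water volume = 1.758×10^15 / 1023 = 1.718×10^12 m³.
Δh = 1.718×10^12 / 3.47×10^14 = 4.95×10^-3 m = 4.95 mm.

≈ 4.95 mm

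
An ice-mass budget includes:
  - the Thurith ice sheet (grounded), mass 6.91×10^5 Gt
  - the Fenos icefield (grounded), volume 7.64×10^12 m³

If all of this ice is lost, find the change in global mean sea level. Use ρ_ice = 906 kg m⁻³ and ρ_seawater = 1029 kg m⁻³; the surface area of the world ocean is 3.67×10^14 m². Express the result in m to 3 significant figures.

≈ 1.85 m

Thurith: 6.91×10^5 Gt = 6.910×10^17 kg; dividing by ρ_w = 1029 kg m⁻³ gives 6.715×10^14 m³ of water.
Fenos: 7.64×10^12 m³ × (906/1029) = 6.727×10^12 m³ of water.
Total added water ≈ 6.783×10^14 m³ over 3.67×10^14 m² → Δh = 1.85 m.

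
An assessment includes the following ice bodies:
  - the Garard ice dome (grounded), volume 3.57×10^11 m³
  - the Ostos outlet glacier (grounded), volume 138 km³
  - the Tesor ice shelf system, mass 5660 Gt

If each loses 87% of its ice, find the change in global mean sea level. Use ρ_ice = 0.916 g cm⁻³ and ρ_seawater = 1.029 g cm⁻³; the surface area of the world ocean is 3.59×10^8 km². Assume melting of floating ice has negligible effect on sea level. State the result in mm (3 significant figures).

Garard: 0.87 × 3.57×10^11 m³ × (916/1029) = 2.765×10^11 m³ of water.
Ostos: 0.87 × 138 km³ × (916/1029) = 106.9 km³ of water.
The Tesor ice shelf system is floating and already displaces its own weight of water, so its melt adds essentially nothing to sea level.
Total added water ≈ 3.834×10^11 m³ over 3.59×10^14 m² → Δh = 1.07×10^-3 m = 1.07 mm.

≈ 1.07 mm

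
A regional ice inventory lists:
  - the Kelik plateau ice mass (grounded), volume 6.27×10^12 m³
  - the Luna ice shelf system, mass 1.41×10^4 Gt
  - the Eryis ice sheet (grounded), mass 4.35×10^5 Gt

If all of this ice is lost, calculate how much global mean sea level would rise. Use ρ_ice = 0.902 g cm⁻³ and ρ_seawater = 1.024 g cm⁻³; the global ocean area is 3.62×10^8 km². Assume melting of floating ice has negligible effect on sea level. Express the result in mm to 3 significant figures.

≈ 1190 mm

Kelik: 6.27×10^12 m³ × (902/1024) = 5.523×10^12 m³ of water.
The Luna ice shelf system is floating and already displaces its own weight of water, so its melt adds essentially nothing to sea level.
Eryis: 4.35×10^5 Gt = 4.350×10^17 kg; dividing by ρ_w = 1.024 g cm⁻³ = 1024 kg m⁻³ gives 4.248×10^14 m³ of water.
Total added water ≈ 4.303×10^14 m³ over 3.62×10^14 m² → Δh = 1.19 m = 1190 mm.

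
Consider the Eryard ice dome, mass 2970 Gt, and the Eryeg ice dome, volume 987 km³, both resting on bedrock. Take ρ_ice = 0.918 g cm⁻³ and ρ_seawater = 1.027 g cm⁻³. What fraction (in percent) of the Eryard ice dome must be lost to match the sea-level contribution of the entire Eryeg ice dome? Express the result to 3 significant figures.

Equal sea-level rise means equal mass of meltwater, i.e. equal mass of ice lost.
Ice mass of Eryeg: 9.061×10^14 kg; ice mass of Eryard: 2.970×10^15 kg.
Fraction required = 9.061×10^14 / 2.970×10^15 = 0.305 → 30.5 %.

≈ 30.5 %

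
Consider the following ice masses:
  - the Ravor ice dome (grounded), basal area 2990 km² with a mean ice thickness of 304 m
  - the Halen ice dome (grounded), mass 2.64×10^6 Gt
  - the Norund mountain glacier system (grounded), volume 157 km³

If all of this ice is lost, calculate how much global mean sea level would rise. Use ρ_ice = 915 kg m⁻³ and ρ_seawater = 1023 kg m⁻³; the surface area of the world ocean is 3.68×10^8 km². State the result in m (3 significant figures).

Ravor: ice volume = 2990 km² × 304 m = 909.0 km³; 909.0 × (915/1023) = 813.0 km³ of water.
Halen: 2.64×10^6 Gt = 2.640×10^18 kg; dividing by ρ_w = 1023 kg m⁻³ gives 2.581×10^15 m³ of water.
Norund: 157 km³ × (915/1023) = 140.4 km³ of water.
Total added water ≈ 2.582×10^15 m³ over 3.68×10^14 m² → Δh = 7.02 m.

≈ 7.02 m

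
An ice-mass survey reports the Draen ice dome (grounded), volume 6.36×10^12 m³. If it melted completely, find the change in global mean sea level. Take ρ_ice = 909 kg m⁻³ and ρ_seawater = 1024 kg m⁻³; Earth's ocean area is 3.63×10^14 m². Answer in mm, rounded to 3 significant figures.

Draen: 6.36×10^12 m³ × (909/1024) = 5.646×10^12 m³ of water.
Spread over 3.63×10^14 m² of ocean, Δh = 5.646×10^12 / 3.63×10^14 = 0.0156 m = 15.6 mm.

≈ 15.6 mm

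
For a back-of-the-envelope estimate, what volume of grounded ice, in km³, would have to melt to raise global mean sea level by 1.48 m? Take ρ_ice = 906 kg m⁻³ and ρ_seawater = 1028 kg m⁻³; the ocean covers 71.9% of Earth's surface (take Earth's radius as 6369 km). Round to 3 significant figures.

≈ 6.15×10^5 km³

Required water volume = Δh × A = 1.48 m × 3.67×10^14 m² = 5.424×10^14 m³ = 5.424×10^5 km³.
Ice volume = water volume × ρ_w/ρ_ice = 5.424×10^5 × 1028/906 = 6.15×10^5 km³.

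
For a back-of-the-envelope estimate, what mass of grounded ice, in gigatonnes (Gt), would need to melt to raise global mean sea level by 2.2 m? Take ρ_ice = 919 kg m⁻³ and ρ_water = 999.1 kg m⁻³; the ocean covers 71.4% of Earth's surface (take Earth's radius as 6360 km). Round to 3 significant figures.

≈ 7.98×10^5 Gt

Required water volume = Δh × A = 2.2 m × 3.63×10^14 m² = 7.984×10^14 m³.
ρ_w = 999.1 kg m⁻³, so the mass of water = 7.984×10^14 m³ × 999.1 kg m⁻³ = 7.977×10^17 kg = 7.98×10^5 Gt (and the same mass of ice, by conservation).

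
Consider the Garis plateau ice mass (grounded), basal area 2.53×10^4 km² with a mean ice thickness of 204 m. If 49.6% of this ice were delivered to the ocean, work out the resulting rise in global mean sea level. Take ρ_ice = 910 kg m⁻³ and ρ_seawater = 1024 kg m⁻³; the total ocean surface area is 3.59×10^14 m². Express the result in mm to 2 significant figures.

≈ 6.3 mm

Garis: ice volume = 2.53×10^4 km² × 204 m = 5161 km³; 0.496 × 5161 × (910/1024) = 2275 km³ of water.
Spread over 3.59×10^14 m² of ocean, Δh = 2.275×10^12 / 3.59×10^14 = 6.34×10^-3 m = 6.3 mm.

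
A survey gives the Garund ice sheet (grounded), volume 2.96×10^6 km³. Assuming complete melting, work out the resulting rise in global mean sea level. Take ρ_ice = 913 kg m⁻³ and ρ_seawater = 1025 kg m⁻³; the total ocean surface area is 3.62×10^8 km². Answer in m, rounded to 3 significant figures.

≈ 7.28 m

Garund: 2.96×10^6 km³ × (913/1025) = 2.637×10^6 km³ of water.
Spread over 3.62×10^14 m² of ocean, Δh = 2.637×10^15 / 3.62×10^14 = 7.28 m.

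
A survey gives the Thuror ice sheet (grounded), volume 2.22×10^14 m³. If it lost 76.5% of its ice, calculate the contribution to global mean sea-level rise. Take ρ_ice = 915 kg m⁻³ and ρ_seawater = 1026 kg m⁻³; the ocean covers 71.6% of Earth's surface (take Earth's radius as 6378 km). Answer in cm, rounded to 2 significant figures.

Thuror: 0.765 × 2.22×10^14 m³ × (915/1026) = 1.515×10^14 m³ of water.
Spread over 3.66×10^14 m² of ocean, Δh = 1.515×10^14 / 3.66×10^14 = 0.414 m = 41 cm.

≈ 41 cm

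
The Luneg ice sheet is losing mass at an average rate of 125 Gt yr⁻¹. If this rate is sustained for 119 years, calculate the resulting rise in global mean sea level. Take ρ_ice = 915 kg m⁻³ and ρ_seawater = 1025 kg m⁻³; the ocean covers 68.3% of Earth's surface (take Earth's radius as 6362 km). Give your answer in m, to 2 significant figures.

Total mass lost = 125 Gt/yr × 119 yr = 1.488×10^4 Gt = 1.488×10^16 kg.
ρ_w = 1025 kg m⁻³, so water volume = 1.488×10^16 / 1025 = 1.451×10^13 m³.
Δh = 1.451×10^13 / 3.47×10^14 = 0.0418 m.

≈ 0.042 m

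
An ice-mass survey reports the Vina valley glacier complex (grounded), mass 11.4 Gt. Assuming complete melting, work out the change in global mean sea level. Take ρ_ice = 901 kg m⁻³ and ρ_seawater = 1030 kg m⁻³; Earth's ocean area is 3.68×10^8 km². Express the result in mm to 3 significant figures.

Vina: 11.4 Gt = 1.140×10^13 kg; dividing by ρ_w = 1030 kg m⁻³ gives 1.107×10^10 m³ of water.
Spread over 3.68×10^14 m² of ocean, Δh = 1.107×10^10 / 3.68×10^14 = 3.01×10^-5 m = 0.0301 mm.

≈ 0.0301 mm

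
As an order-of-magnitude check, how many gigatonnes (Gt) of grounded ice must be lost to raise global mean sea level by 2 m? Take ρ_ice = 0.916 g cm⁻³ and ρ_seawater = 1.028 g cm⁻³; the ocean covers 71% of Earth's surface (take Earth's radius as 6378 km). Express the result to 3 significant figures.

Required water volume = Δh × A = 2 m × 3.63×10^14 m² = 7.259×10^14 m³.
ρ_w = 1.028 g cm⁻³ = 1028 kg m⁻³, so the mass of water = 7.259×10^14 m³ × 1028 kg m⁻³ = 7.462×10^17 kg = 7.46×10^5 Gt (and the same mass of ice, by conservation).

≈ 7.46×10^5 Gt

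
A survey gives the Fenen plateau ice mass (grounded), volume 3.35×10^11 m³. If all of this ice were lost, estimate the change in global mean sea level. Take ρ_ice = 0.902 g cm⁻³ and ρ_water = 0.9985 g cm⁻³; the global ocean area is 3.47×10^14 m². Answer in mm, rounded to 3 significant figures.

Fenen: 3.35×10^11 m³ × (902/998.5) = 3.026×10^11 m³ of water.
Spread over 3.47×10^14 m² of ocean, Δh = 3.026×10^11 / 3.47×10^14 = 8.72×10^-4 m = 0.872 mm.

≈ 0.872 mm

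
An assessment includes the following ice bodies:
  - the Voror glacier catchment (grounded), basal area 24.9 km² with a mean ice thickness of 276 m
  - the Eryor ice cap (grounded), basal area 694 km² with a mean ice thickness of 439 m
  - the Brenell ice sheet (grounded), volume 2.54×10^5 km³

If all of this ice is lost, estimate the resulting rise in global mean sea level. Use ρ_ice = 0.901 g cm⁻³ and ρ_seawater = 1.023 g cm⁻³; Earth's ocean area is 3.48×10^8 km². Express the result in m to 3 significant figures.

≈ 0.644 m

Voror: ice volume = 24.9 km² × 276 m = 6.872 km³; 6.872 × (901/1023) = 6.053 km³ of water.
Eryor: ice volume = 694 km² × 439 m = 304.7 km³; 304.7 × (901/1023) = 268.3 km³ of water.
Brenell: 2.54×10^5 km³ × (901/1023) = 2.237×10^5 km³ of water.
Total added water ≈ 2.240×10^14 m³ over 3.48×10^14 m² → Δh = 0.644 m.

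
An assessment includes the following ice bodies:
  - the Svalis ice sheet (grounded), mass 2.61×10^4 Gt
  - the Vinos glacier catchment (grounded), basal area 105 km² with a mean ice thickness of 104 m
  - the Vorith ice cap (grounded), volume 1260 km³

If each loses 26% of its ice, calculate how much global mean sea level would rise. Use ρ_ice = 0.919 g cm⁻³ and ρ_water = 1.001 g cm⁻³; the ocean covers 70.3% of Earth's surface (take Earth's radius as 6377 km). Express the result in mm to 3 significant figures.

≈ 19.7 mm

Svalis: 0.26 × 2.61×10^4 Gt = 6.786×10^15 kg; dividing by ρ_w = 1.001 g cm⁻³ = 1001 kg m⁻³ gives 6.779×10^12 m³ of water.
Vinos: ice volume = 105 km² × 104 m = 10.92 km³; 0.26 × 10.92 × (919/1001) = 2.607 km³ of water.
Vorith: 0.26 × 1260 km³ × (919/1001) = 300.8 km³ of water.
Total added water ≈ 7.083×10^12 m³ over 3.59×10^14 m² → Δh = 0.0197 m = 19.7 mm.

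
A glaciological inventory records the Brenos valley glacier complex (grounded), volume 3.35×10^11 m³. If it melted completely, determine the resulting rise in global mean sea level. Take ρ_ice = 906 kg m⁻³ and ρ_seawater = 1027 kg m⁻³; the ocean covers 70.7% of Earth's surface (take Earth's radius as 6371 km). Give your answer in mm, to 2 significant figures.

≈ 0.82 mm

Brenos: 3.35×10^11 m³ × (906/1027) = 2.955×10^11 m³ of water.
Spread over 3.61×10^14 m² of ocean, Δh = 2.955×10^11 / 3.61×10^14 = 8.20×10^-4 m = 0.82 mm.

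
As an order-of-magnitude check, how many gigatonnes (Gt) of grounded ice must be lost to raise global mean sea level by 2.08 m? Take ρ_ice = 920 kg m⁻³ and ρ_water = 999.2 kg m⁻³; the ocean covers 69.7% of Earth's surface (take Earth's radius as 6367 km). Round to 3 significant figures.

≈ 7.38×10^5 Gt

Required water volume = Δh × A = 2.08 m × 3.55×10^14 m² = 7.385×10^14 m³.
ρ_w = 999.2 kg m⁻³, so the mass of water = 7.385×10^14 m³ × 999.2 kg m⁻³ = 7.380×10^17 kg = 7.38×10^5 Gt (and the same mass of ice, by conservation).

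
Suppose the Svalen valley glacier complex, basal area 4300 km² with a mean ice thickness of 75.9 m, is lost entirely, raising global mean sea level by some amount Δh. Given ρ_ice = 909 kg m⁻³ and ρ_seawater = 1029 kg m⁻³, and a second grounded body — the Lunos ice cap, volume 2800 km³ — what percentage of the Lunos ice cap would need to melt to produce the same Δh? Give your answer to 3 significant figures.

≈ 11.7 %

Equal sea-level rise means equal mass of meltwater, i.e. equal mass of ice lost.
Ice mass of Svalen: 2.967×10^14 kg; ice mass of Lunos: 2.545×10^15 kg.
Fraction required = 2.967×10^14 / 2.545×10^15 = 0.117 → 11.7 %.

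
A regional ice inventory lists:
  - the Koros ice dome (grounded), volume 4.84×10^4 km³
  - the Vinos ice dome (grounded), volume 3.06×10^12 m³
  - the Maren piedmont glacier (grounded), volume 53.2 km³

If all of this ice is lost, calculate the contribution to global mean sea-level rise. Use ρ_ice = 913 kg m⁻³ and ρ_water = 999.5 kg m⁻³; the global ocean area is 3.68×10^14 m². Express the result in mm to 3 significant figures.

Koros: 4.84×10^4 km³ × (913/999.5) = 4.421×10^4 km³ of water.
Vinos: 3.06×10^12 m³ × (913/999.5) = 2.795×10^12 m³ of water.
Maren: 53.2 km³ × (913/999.5) = 48.60 km³ of water.
Total added water ≈ 4.706×10^13 m³ over 3.68×10^14 m² → Δh = 0.128 m = 128 mm.

≈ 128 mm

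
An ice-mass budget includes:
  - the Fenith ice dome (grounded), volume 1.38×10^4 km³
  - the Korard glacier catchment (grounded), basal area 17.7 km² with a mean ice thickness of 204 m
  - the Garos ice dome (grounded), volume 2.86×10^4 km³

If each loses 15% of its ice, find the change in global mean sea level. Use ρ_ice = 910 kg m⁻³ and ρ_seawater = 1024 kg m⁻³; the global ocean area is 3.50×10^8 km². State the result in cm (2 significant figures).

Fenith: 0.15 × 1.38×10^4 km³ × (910/1024) = 1840 km³ of water.
Korard: ice volume = 17.7 km² × 204 m = 3.611 km³; 0.15 × 3.611 × (910/1024) = 0.4813 km³ of water.
Garos: 0.15 × 2.86×10^4 km³ × (910/1024) = 3812 km³ of water.
Total added water ≈ 5.652×10^12 m³ over 3.50×10^14 m² → Δh = 0.0161 m = 1.6 cm.

≈ 1.6 cm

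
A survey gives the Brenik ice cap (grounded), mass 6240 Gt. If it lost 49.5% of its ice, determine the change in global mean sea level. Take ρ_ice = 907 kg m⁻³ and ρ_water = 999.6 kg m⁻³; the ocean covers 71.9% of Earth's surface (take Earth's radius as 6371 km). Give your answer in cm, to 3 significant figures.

≈ 0.843 cm

Brenik: 0.495 × 6240 Gt = 3.089×10^15 kg; dividing by ρ_w = 999.6 kg m⁻³ gives 3.090×10^12 m³ of water.
Spread over 3.67×10^14 m² of ocean, Δh = 3.090×10^12 / 3.67×10^14 = 8.43×10^-3 m = 0.843 cm.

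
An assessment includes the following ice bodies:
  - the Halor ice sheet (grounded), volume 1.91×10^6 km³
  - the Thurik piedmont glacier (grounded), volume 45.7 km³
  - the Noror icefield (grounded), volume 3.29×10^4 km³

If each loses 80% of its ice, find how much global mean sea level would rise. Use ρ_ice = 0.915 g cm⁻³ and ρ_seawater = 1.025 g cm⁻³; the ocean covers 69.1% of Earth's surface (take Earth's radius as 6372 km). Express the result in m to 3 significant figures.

Halor: 0.8 × 1.91×10^6 km³ × (915/1025) = 1.364×10^6 km³ of water.
Thurik: 0.8 × 45.7 km³ × (915/1025) = 32.64 km³ of water.
Noror: 0.8 × 3.29×10^4 km³ × (915/1025) = 2.350×10^4 km³ of water.
Total added water ≈ 1.388×10^15 m³ over 3.53×10^14 m² → Δh = 3.94 m.

≈ 3.94 m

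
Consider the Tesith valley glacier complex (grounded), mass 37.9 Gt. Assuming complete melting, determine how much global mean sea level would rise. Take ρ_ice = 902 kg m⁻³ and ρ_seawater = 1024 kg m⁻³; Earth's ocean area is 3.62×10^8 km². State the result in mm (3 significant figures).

Tesith: 37.9 Gt = 3.790×10^13 kg; dividing by ρ_w = 1024 kg m⁻³ gives 3.701×10^10 m³ of water.
Spread over 3.62×10^14 m² of ocean, Δh = 3.701×10^10 / 3.62×10^14 = 1.02×10^-4 m = 0.102 mm.

≈ 0.102 mm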